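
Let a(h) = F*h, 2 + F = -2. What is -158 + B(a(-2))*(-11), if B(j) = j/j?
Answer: -169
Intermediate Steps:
F = -4 (F = -2 - 2 = -4)
a(h) = -4*h
B(j) = 1
-158 + B(a(-2))*(-11) = -158 + 1*(-11) = -158 - 11 = -169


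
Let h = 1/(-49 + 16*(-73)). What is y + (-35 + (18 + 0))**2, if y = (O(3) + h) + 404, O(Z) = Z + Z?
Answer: 850682/1217 ≈ 699.00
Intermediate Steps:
O(Z) = 2*Z
h = -1/1217 (h = 1/(-49 - 1168) = 1/(-1217) = -1/1217 ≈ -0.00082169)
y = 498969/1217 (y = (2*3 - 1/1217) + 404 = (6 - 1/1217) + 404 = 7301/1217 + 404 = 498969/1217 ≈ 410.00)
y + (-35 + (18 + 0))**2 = 498969/1217 + (-35 + (18 + 0))**2 = 498969/1217 + (-35 + 18)**2 = 498969/1217 + (-17)**2 = 498969/1217 + 289 = 850682/1217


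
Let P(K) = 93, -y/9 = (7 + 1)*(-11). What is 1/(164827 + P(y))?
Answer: 1/164920 ≈ 6.0635e-6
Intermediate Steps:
y = 792 (y = -9*(7 + 1)*(-11) = -72*(-11) = -9*(-88) = 792)
1/(164827 + P(y)) = 1/(164827 + 93) = 1/164920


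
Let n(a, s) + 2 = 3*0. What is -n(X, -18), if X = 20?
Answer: 2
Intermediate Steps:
n(a, s) = -2 (n(a, s) = -2 + 3*0 = -2 + 0 = -2)
-n(X, -18) = -1*(-2) = 2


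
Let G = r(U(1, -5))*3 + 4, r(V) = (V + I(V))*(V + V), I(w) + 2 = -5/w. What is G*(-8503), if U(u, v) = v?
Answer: -1564552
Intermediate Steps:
I(w) = -2 - 5/w
r(V) = 2*V*(-2 + V - 5/V) (r(V) = (V + (-2 - 5/V))*(V + V) = (-2 + V - 5/V)*(2*V) = 2*V*(-2 + V - 5/V))
G = 184 (G = (-10 + 2*(-5)*(-2 - 5))*3 + 4 = (-10 + 2*(-5)*(-7))*3 + 4 = (-10 + 70)*3 + 4 = 60*3 + 4 = 180 + 4 = 184)
G*(-8503) = 184*(-8503) = -1564552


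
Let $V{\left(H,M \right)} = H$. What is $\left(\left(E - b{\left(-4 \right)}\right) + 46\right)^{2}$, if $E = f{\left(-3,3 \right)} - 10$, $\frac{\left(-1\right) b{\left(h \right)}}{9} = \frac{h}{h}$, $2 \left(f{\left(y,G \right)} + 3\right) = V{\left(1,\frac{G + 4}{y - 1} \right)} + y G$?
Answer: $1444$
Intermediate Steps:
$f{\left(y,G \right)} = - \frac{5}{2} + \frac{G y}{2}$ ($f{\left(y,G \right)} = -3 + \frac{1 + y G}{2} = -3 + \frac{1 + G y}{2} = -3 + \left(\frac{1}{2} + \frac{G y}{2}\right) = - \frac{5}{2} + \frac{G y}{2}$)
$b{\left(h \right)} = -9$ ($b{\left(h \right)} = - 9 \frac{h}{h} = \left(-9\right) 1 = -9$)
$E = -17$ ($E = \left(- \frac{5}{2} + \frac{1}{2} \cdot 3 \left(-3\right)\right) - 10 = \left(- \frac{5}{2} - \frac{9}{2}\right) - 10 = -7 - 10 = -17$)
$\left(\left(E - b{\left(-4 \right)}\right) + 46\right)^{2} = \left(\left(-17 - -9\right) + 46\right)^{2} = \left(\left(-17 + 9\right) + 46\right)^{2} = \left(-8 + 46\right)^{2} = 38^{2} = 1444$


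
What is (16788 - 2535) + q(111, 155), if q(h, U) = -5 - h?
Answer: 14137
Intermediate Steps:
(16788 - 2535) + q(111, 155) = (16788 - 2535) + (-5 - 1*111) = 14253 + (-5 - 111) = 14253 - 116 = 14137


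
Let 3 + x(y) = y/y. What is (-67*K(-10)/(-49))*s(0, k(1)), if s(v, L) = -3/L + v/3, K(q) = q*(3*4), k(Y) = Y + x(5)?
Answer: -24120/49 ≈ -492.25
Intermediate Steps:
x(y) = -2 (x(y) = -3 + y/y = -3 + 1 = -2)
k(Y) = -2 + Y (k(Y) = Y - 2 = -2 + Y)
K(q) = 12*q (K(q) = q*12 = 12*q)
s(v, L) = -3/L + v/3 (s(v, L) = -3/L + v*(1/3) = -3/L + v/3)
(-67*K(-10)/(-49))*s(0, k(1)) = (-67*12*(-10)/(-49))*(-3/(-2 + 1) + (1/3)*0) = (-(-8040)*(-1)/49)*(-3/(-1) + 0) = (-67*120/49)*(-3*(-1) + 0) = -8040*(3 + 0)/49 = -8040/49*3 = -24120/49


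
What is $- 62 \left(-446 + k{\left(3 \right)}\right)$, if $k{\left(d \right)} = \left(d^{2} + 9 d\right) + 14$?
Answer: $24552$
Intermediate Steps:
$k{\left(d \right)} = 14 + d^{2} + 9 d$
$- 62 \left(-446 + k{\left(3 \right)}\right) = - 62 \left(-446 + \left(14 + 3^{2} + 9 \cdot 3\right)\right) = - 62 \left(-446 + \left(14 + 9 + 27\right)\right) = - 62 \left(-446 + 50\right) = \left(-62\right) \left(-396\right) = 24552$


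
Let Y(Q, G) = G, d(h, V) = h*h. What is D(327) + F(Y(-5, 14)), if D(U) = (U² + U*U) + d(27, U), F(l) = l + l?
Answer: 214615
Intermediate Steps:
d(h, V) = h²
F(l) = 2*l
D(U) = 729 + 2*U² (D(U) = (U² + U*U) + 27² = (U² + U²) + 729 = 2*U² + 729 = 729 + 2*U²)
D(327) + F(Y(-5, 14)) = (729 + 2*327²) + 2*14 = (729 + 2*106929) + 28 = (729 + 213858) + 28 = 214587 + 28 = 214615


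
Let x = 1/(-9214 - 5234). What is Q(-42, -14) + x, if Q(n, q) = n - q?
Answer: -404545/14448 ≈ -28.000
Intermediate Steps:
x = -1/14448 (x = 1/(-14448) = -1/14448 ≈ -6.9214e-5)
Q(-42, -14) + x = (-42 - 1*(-14)) - 1/14448 = (-42 + 14) - 1/14448 = -28 - 1/14448 = -404545/14448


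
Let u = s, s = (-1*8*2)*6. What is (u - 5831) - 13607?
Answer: -19534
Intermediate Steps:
s = -96 (s = -8*2*6 = -16*6 = -96)
u = -96
(u - 5831) - 13607 = (-96 - 5831) - 13607 = -5927 - 13607 = -19534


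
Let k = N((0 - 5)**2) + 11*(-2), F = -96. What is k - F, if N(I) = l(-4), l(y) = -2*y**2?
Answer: 42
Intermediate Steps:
N(I) = -32 (N(I) = -2*(-4)**2 = -2*16 = -32)
k = -54 (k = -32 + 11*(-2) = -32 - 22 = -54)
k - F = -54 - 1*(-96) = -54 + 96 = 42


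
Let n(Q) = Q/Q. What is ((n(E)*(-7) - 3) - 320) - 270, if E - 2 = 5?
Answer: -600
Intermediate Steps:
E = 7 (E = 2 + 5 = 7)
n(Q) = 1
((n(E)*(-7) - 3) - 320) - 270 = ((1*(-7) - 3) - 320) - 270 = ((-7 - 3) - 320) - 270 = (-10 - 320) - 270 = -330 - 270 = -600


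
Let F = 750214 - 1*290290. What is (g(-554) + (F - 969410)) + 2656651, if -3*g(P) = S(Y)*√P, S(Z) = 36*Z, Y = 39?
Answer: 2147165 - 468*I*√554 ≈ 2.1472e+6 - 11015.0*I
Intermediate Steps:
F = 459924 (F = 750214 - 290290 = 459924)
g(P) = -468*√P (g(P) = -36*39*√P/3 = -468*√P)
(g(-554) + (F - 969410)) + 2656651 = (-468*I*√554 + (459924 - 969410)) + 2656651 = (-468*I*√554 - 509486) + 2656651 = (-509486 - 468*I*√554) + 2656651 = 2147165 - 468*I*√554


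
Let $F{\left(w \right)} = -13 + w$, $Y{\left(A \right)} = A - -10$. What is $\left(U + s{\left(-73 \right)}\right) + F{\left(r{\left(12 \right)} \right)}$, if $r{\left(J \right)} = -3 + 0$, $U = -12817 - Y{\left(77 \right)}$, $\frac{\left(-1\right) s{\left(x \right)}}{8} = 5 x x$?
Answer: $-226080$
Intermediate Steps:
$Y{\left(A \right)} = 10 + A$ ($Y{\left(A \right)} = A + 10 = 10 + A$)
$s{\left(x \right)} = - 40 x^{2}$ ($s{\left(x \right)} = - 8 \cdot 5 x x = - 8 \cdot 5 x^{2} = - 40 x^{2}$)
$U = -12904$ ($U = -12817 - \left(10 + 77\right) = -12817 - 87 = -12904$)
$r{\left(J \right)} = -3$
$\left(U + s{\left(-73 \right)}\right) + F{\left(r{\left(12 \right)} \right)} = \left(-12904 - 40 \left(-73\right)^{2}\right) - 16 = \left(-12904 - 213160\right) - 16 = -226064 - 16 = -226080$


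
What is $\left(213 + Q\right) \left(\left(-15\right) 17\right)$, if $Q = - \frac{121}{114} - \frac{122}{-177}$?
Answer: $- \frac{121561475}{2242} \approx -54220.0$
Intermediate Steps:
$Q = - \frac{2503}{6726}$ ($Q = \left(-121\right) \frac{1}{114} - - \frac{122}{177} = - \frac{121}{114} + \frac{122}{177} = - \frac{2503}{6726} \approx -0.37214$)
$\left(213 + Q\right) \left(\left(-15\right) 17\right) = \left(213 - \frac{2503}{6726}\right) \left(\left(-15\right) 17\right) = \frac{1430135}{6726} \left(-255\right) = - \frac{121561475}{2242}$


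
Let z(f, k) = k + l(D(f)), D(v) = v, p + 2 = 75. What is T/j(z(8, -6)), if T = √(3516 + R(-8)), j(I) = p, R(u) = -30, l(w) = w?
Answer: √3486/73 ≈ 0.80880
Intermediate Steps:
p = 73 (p = -2 + 75 = 73)
z(f, k) = f + k (z(f, k) = k + f = f + k)
j(I) = 73
T = √3486 (T = √(3516 - 30) = √3486 ≈ 59.042)
T/j(z(8, -6)) = √3486/73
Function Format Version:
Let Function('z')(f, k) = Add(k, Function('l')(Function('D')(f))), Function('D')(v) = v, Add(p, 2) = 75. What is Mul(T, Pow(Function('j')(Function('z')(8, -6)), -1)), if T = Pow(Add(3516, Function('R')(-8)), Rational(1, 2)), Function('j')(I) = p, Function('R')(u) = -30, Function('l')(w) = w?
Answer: Mul(Rational(1, 73), Pow(3486, Rational(1, 2))) ≈ 0.80880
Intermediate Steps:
p = 73 (p = Add(-2, 75) = 73)
Function('z')(f, k) = Add(f, k) (Function('z')(f, k) = Add(k, f) = Add(f, k))
Function('j')(I) = 73
T = Pow(3486, Rational(1, 2)) (T = Pow(Add(3516, -30), Rational(1, 2)) = Pow(3486, Rational(1, 2)) ≈ 59.042)
Mul(T, Pow(Function('j')(Function('z')(8, -6)), -1)) = Mul(Pow(3486, Rational(1, 2)), Pow(73, -1)) = Mul(Pow(3486, Rational(1, 2)), Rational(1, 73)) = Mul(Rational(1, 73), Pow(3486, Rational(1, 2)))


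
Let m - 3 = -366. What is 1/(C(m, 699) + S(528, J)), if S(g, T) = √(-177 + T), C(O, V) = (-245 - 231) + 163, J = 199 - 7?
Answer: -313/97954 - √15/97954 ≈ -0.0032349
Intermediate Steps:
m = -363 (m = 3 - 366 = -363)
J = 192
C(O, V) = -313 (C(O, V) = -476 + 163 = -313)
1/(C(m, 699) + S(528, J)) = 1/(-313 + √(-177 + 192)) = 1/(-313 + √15)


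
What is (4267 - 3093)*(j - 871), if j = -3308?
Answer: -4906146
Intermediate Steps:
(4267 - 3093)*(j - 871) = (4267 - 3093)*(-3308 - 871) = 1174*(-4179) = -4906146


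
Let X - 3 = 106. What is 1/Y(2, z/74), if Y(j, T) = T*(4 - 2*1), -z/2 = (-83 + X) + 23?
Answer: -37/98 ≈ -0.37755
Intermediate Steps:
X = 109 (X = 3 + 106 = 109)
z = -98 (z = -2*((-83 + 109) + 23) = -2*(26 + 23) = -2*49 = -98)
Y(j, T) = 2*T (Y(j, T) = T*(4 - 2) = T*2 = 2*T)
1/Y(2, z/74) = 1/(2*(-98/74)) = 1/(2*(-98*1/74)) = 1/(2*(-49/37)) = 1/(-98/37) = -37/98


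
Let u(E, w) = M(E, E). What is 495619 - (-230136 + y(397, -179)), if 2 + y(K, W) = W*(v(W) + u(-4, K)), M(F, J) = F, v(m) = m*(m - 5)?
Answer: 6620585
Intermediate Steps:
v(m) = m*(-5 + m)
u(E, w) = E
y(K, W) = -2 + W*(-4 + W*(-5 + W)) (y(K, W) = -2 + W*(W*(-5 + W) - 4) = -2 + W*(-4 + W*(-5 + W)))
495619 - (-230136 + y(397, -179)) = 495619 - (-230136 + (-2 - 4*(-179) + (-179)²*(-5 - 179))) = 495619 - (-230136 + (-2 + 716 + 32041*(-184))) = 495619 - (-230136 + (-2 + 716 - 5895544)) = 495619 - (-230136 - 5894830) = 495619 - 1*(-6124966) = 495619 + 6124966 = 6620585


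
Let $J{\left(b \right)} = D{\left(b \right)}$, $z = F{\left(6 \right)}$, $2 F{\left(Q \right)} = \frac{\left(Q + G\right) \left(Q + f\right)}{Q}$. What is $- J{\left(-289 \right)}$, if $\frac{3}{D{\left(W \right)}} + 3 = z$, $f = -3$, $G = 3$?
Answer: $4$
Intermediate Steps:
$F{\left(Q \right)} = \frac{\left(-3 + Q\right) \left(3 + Q\right)}{2 Q}$ ($F{\left(Q \right)} = \frac{\left(Q + 3\right) \left(Q - 3\right) \frac{1}{Q}}{2} = \frac{\left(3 + Q\right) \left(-3 + Q\right) \frac{1}{Q}}{2} = \frac{\left(-3 + Q\right) \left(3 + Q\right) \frac{1}{Q}}{2} = \frac{\frac{1}{Q} \left(-3 + Q\right) \left(3 + Q\right)}{2} = \frac{\left(-3 + Q\right) \left(3 + Q\right)}{2 Q}$)
$z = \frac{9}{4}$ ($z = \frac{-9 + 6^{2}}{2 \cdot 6} = \frac{1}{2} \cdot \frac{1}{6} \left(-9 + 36\right) = \frac{1}{2} \cdot \frac{1}{6} \cdot 27 = \frac{9}{4} \approx 2.25$)
$D{\left(W \right)} = -4$ ($D{\left(W \right)} = \frac{3}{-3 + \frac{9}{4}} = \frac{3}{- \frac{3}{4}} = 3 \left(- \frac{4}{3}\right) = -4$)
$J{\left(b \right)} = -4$
$- J{\left(-289 \right)} = \left(-1\right) \left(-4\right) = 4$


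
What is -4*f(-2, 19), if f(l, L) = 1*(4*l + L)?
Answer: -44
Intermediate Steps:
f(l, L) = L + 4*l (f(l, L) = 1*(L + 4*l) = L + 4*l)
-4*f(-2, 19) = -4*(19 + 4*(-2)) = -4*(19 - 8) = -4*11 = -44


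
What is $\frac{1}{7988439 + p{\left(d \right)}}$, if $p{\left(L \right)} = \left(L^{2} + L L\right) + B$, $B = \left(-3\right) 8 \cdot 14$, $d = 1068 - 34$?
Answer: $\frac{1}{10126415} \approx 9.8752 \cdot 10^{-8}$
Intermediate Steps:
$d = 1034$ ($d = 1068 - 34 = 1034$)
$B = -336$ ($B = \left(-24\right) 14 = -336$)
$p{\left(L \right)} = -336 + 2 L^{2}$ ($p{\left(L \right)} = \left(L^{2} + L L\right) - 336 = \left(L^{2} + L^{2}\right) - 336 = 2 L^{2} - 336 = -336 + 2 L^{2}$)
$\frac{1}{7988439 + p{\left(d \right)}} = \frac{1}{7988439 - \left(336 - 2 \cdot 1034^{2}\right)} = \frac{1}{7988439 + \left(-336 + 2 \cdot 1069156\right)} = \frac{1}{7988439 + \left(-336 + 2138312\right)} = \frac{1}{7988439 + 2137976} = \frac{1}{10126415}$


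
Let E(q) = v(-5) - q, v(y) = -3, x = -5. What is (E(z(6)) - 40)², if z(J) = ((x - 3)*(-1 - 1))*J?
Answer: 19321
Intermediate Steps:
z(J) = 16*J (z(J) = ((-5 - 3)*(-1 - 1))*J = (-8*(-2))*J = 16*J)
E(q) = -3 - q
(E(z(6)) - 40)² = ((-3 - 16*6) - 40)² = ((-3 - 1*96) - 40)² = ((-3 - 96) - 40)² = (-99 - 40)² = (-139)² = 19321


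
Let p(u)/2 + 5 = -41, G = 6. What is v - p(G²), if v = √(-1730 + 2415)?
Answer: 92 + √685 ≈ 118.17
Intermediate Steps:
p(u) = -92 (p(u) = -10 + 2*(-41) = -10 - 82 = -92)
v = √685 ≈ 26.173
v - p(G²) = √685 - 1*(-92) = √685 + 92 = 92 + √685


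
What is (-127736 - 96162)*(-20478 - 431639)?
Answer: 101228092066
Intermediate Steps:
(-127736 - 96162)*(-20478 - 431639) = -223898*(-452117) = 101228092066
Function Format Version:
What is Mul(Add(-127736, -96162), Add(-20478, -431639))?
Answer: 101228092066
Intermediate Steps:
Mul(Add(-127736, -96162), Add(-20478, -431639)) = Mul(-223898, -452117) = 101228092066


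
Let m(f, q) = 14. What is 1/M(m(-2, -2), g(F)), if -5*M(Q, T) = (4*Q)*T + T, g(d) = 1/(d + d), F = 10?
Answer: -100/57 ≈ -1.7544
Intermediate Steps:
g(d) = 1/(2*d)
M(Q, T) = -T/5 - 4*Q*T/5 (M(Q, T) = -((4*Q)*T + T)/5 = -(4*Q*T + T)/5 = -(T + 4*Q*T)/5 = -T/5 - 4*Q*T/5)
1/M(m(-2, -2), g(F)) = 1/(-(½)/10*(1 + 4*14)/5) = 1/(-(½)*(⅒)*(1 + 56)/5) = 1/(-⅕*1/20*57) = 1/(-57/100) = -100/57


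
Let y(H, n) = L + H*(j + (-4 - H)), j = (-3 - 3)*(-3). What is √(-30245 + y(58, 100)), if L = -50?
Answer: I*√32847 ≈ 181.24*I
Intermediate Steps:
j = 18 (j = -6*(-3) = 18)
y(H, n) = -50 + H*(14 - H) (y(H, n) = -50 + H*(18 + (-4 - H)) = -50 + H*(14 - H))
√(-30245 + y(58, 100)) = √(-30245 + (-50 - 1*58² + 14*58)) = √(-30245 + (-50 - 1*3364 + 812)) = √(-30245 + (-50 - 3364 + 812)) = √(-30245 - 2602) = √(-32847) = I*√32847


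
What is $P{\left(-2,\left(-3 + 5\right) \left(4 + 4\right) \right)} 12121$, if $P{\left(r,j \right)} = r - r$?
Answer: $0$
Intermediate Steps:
$P{\left(r,j \right)} = 0$
$P{\left(-2,\left(-3 + 5\right) \left(4 + 4\right) \right)} 12121 = 0 \cdot 12121 = 0$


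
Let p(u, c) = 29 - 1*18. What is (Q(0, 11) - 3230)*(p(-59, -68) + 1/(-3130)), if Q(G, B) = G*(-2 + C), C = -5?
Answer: -11120567/313 ≈ -35529.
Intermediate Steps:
p(u, c) = 11 (p(u, c) = 29 - 18 = 11)
Q(G, B) = -7*G (Q(G, B) = G*(-2 - 5) = G*(-7) = -7*G)
(Q(0, 11) - 3230)*(p(-59, -68) + 1/(-3130)) = (-7*0 - 3230)*(11 + 1/(-3130)) = (0 - 3230)*(11 - 1/3130) = -3230*34429/3130 = -11120567/313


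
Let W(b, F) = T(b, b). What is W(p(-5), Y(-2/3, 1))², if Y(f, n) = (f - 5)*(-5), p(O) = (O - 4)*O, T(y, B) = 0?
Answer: 0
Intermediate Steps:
p(O) = O*(-4 + O) (p(O) = (-4 + O)*O = O*(-4 + O))
Y(f, n) = 25 - 5*f (Y(f, n) = (-5 + f)*(-5) = 25 - 5*f)
W(b, F) = 0
W(p(-5), Y(-2/3, 1))² = 0² = 0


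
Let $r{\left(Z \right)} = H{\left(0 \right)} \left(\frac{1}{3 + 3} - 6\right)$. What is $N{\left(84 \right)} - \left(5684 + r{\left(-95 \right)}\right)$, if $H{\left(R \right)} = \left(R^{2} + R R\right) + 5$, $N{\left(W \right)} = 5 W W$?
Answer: $\frac{177751}{6} \approx 29625.0$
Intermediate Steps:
$N{\left(W \right)} = 5 W^{2}$
$H{\left(R \right)} = 5 + 2 R^{2}$ ($H{\left(R \right)} = \left(R^{2} + R^{2}\right) + 5 = 2 R^{2} + 5 = 5 + 2 R^{2}$)
$r{\left(Z \right)} = - \frac{175}{6}$ ($r{\left(Z \right)} = \left(5 + 2 \cdot 0^{2}\right) \left(\frac{1}{3 + 3} - 6\right) = \left(5 + 2 \cdot 0\right) \left(\frac{1}{6} - 6\right) = \left(5 + 0\right) \left(\frac{1}{6} - 6\right) = 5 \left(- \frac{35}{6}\right) = - \frac{175}{6}$)
$N{\left(84 \right)} - \left(5684 + r{\left(-95 \right)}\right) = 5 \cdot 84^{2} - \frac{33929}{6} = 5 \cdot 7056 + \left(-5684 + \frac{175}{6}\right) = 35280 - \frac{33929}{6} = \frac{177751}{6}$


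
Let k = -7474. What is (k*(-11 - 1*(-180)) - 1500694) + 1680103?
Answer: -1083697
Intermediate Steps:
(k*(-11 - 1*(-180)) - 1500694) + 1680103 = (-7474*(-11 - 1*(-180)) - 1500694) + 1680103 = (-7474*(-11 + 180) - 1500694) + 1680103 = (-7474*169 - 1500694) + 1680103 = (-1263106 - 1500694) + 1680103 = -2763800 + 1680103 = -1083697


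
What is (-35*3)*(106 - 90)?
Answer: -1680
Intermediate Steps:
(-35*3)*(106 - 90) = -105*16 = -1680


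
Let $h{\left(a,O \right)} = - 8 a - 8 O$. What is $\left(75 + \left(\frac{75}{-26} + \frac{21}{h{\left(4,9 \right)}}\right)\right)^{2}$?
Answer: $\frac{55935441}{10816} \approx 5171.5$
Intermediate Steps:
$h{\left(a,O \right)} = - 8 O - 8 a$
$\left(75 + \left(\frac{75}{-26} + \frac{21}{h{\left(4,9 \right)}}\right)\right)^{2} = \left(75 + \left(\frac{75}{-26} + \frac{21}{\left(-8\right) 9 - 32}\right)\right)^{2} = \left(75 + \left(75 \left(- \frac{1}{26}\right) + \frac{21}{-72 - 32}\right)\right)^{2} = \left(75 - \left(\frac{75}{26} - \frac{21}{-104}\right)\right)^{2} = \left(75 + \left(- \frac{75}{26} + 21 \left(- \frac{1}{104}\right)\right)\right)^{2} = \left(75 - \frac{321}{104}\right)^{2} = \left(\frac{7479}{104}\right)^{2} = \frac{55935441}{10816}$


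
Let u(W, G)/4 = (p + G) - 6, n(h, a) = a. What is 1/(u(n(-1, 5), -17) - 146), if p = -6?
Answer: -1/262 ≈ -0.0038168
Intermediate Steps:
u(W, G) = -48 + 4*G (u(W, G) = 4*((-6 + G) - 6) = 4*(-12 + G) = -48 + 4*G)
1/(u(n(-1, 5), -17) - 146) = 1/((-48 + 4*(-17)) - 146) = 1/((-48 - 68) - 146) = 1/(-116 - 146) = 1/(-262) = -1/262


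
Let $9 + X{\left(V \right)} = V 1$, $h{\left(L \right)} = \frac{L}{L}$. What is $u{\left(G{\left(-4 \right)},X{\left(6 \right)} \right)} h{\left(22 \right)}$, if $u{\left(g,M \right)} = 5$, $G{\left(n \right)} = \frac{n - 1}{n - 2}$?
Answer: $5$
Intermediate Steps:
$h{\left(L \right)} = 1$
$X{\left(V \right)} = -9 + V$ ($X{\left(V \right)} = -9 + V 1 = -9 + V$)
$G{\left(n \right)} = \frac{-1 + n}{-2 + n}$
$u{\left(G{\left(-4 \right)},X{\left(6 \right)} \right)} h{\left(22 \right)} = 5 \cdot 1 = 5$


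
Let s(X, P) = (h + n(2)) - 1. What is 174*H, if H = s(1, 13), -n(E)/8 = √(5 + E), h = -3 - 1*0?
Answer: -696 - 1392*√7 ≈ -4378.9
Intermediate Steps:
h = -3 (h = -3 + 0 = -3)
n(E) = -8*√(5 + E)
s(X, P) = -4 - 8*√7 (s(X, P) = (-3 - 8*√(5 + 2)) - 1 = (-3 - 8*√7) - 1 = -4 - 8*√7)
H = -4 - 8*√7 ≈ -25.166
174*H = 174*(-4 - 8*√7) = -696 - 1392*√7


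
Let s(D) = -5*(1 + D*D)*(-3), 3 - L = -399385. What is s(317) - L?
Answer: 1107962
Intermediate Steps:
L = 399388 (L = 3 - 1*(-399385) = 3 + 399385 = 399388)
s(D) = 15 + 15*D² (s(D) = -5*(1 + D²)*(-3) = (-5 - 5*D²)*(-3) = 15 + 15*D²)
s(317) - L = (15 + 15*317²) - 1*399388 = (15 + 15*100489) - 399388 = (15 + 1507335) - 399388 = 1507350 - 399388 = 1107962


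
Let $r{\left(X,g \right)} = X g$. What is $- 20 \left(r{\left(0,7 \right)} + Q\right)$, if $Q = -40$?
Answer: $800$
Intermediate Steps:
$- 20 \left(r{\left(0,7 \right)} + Q\right) = - 20 \left(0 \cdot 7 - 40\right) = - 20 \left(0 - 40\right) = \left(-20\right) \left(-40\right) = 800$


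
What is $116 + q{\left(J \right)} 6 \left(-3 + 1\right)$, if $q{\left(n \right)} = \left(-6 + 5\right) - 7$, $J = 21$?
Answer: $212$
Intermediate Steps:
$q{\left(n \right)} = -8$ ($q{\left(n \right)} = -1 - 7 = -8$)
$116 + q{\left(J \right)} 6 \left(-3 + 1\right) = 116 - 8 \cdot 6 \left(-3 + 1\right) = 116 - 8 \cdot 6 \left(-2\right) = 116 - -96 = 116 + 96 = 212$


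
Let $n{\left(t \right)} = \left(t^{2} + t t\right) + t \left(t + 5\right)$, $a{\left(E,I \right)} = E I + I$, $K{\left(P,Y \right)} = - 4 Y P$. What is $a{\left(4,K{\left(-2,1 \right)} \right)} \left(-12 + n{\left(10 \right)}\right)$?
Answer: $13520$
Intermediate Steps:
$K{\left(P,Y \right)} = - 4 P Y$
$a{\left(E,I \right)} = I + E I$
$n{\left(t \right)} = 2 t^{2} + t \left(5 + t\right)$ ($n{\left(t \right)} = \left(t^{2} + t^{2}\right) + t \left(5 + t\right) = 2 t^{2} + t \left(5 + t\right)$)
$a{\left(4,K{\left(-2,1 \right)} \right)} \left(-12 + n{\left(10 \right)}\right) = \left(-4\right) \left(-2\right) 1 \left(1 + 4\right) \left(-12 + 10 \left(5 + 3 \cdot 10\right)\right) = 8 \cdot 5 \left(-12 + 10 \left(5 + 30\right)\right) = 40 \left(-12 + 10 \cdot 35\right) = 40 \left(-12 + 350\right) = 40 \cdot 338 = 13520$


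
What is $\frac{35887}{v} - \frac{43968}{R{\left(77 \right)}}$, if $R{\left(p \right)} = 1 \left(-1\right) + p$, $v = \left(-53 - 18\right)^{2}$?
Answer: $- \frac{54728819}{95779} \approx -571.41$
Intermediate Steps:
$v = 5041$ ($v = \left(-71\right)^{2} = 5041$)
$R{\left(p \right)} = -1 + p$
$\frac{35887}{v} - \frac{43968}{R{\left(77 \right)}} = \frac{35887}{5041} - \frac{43968}{-1 + 77} = 35887 \cdot \frac{1}{5041} - \frac{43968}{76} = \frac{35887}{5041} - \frac{10992}{19} = - \frac{54728819}{95779}$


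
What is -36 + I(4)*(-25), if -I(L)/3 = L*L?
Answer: 1164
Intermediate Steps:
I(L) = -3*L² (I(L) = -3*L*L = -3*L²)
-36 + I(4)*(-25) = -36 - 3*4²*(-25) = -36 - 3*16*(-25) = -36 - 48*(-25) = -36 + 1200 = 1164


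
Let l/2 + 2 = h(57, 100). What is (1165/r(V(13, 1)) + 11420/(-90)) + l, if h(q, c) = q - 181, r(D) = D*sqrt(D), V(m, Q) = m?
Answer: -3410/9 + 1165*sqrt(13)/169 ≈ -354.03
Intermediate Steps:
r(D) = D**(3/2)
h(q, c) = -181 + q
l = -252 (l = -4 + 2*(-181 + 57) = -4 + 2*(-124) = -4 - 248 = -252)
(1165/r(V(13, 1)) + 11420/(-90)) + l = (1165/(13**(3/2)) + 11420/(-90)) - 252 = (1165/((13*sqrt(13))) + 11420*(-1/90)) - 252 = (1165*(sqrt(13)/169) - 1142/9) - 252 = (1165*sqrt(13)/169 - 1142/9) - 252 = (-1142/9 + 1165*sqrt(13)/169) - 252 = -3410/9 + 1165*sqrt(13)/169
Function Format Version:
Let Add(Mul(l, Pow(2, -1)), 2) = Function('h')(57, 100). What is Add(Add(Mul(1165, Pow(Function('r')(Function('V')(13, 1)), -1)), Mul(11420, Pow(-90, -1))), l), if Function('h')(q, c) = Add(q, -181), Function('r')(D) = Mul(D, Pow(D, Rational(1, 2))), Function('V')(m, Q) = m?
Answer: Add(Rational(-3410, 9), Mul(Rational(1165, 169), Pow(13, Rational(1, 2)))) ≈ -354.03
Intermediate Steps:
Function('r')(D) = Pow(D, Rational(3, 2))
Function('h')(q, c) = Add(-181, q)
l = -252 (l = Add(-4, Mul(2, Add(-181, 57))) = Add(-4, Mul(2, -124)) = Add(-4, -248) = -252)
Add(Add(Mul(1165, Pow(Function('r')(Function('V')(13, 1)), -1)), Mul(11420, Pow(-90, -1))), l) = Add(Add(Mul(1165, Pow(Pow(13, Rational(3, 2)), -1)), Mul(11420, Pow(-90, -1))), -252) = Add(Add(Mul(1165, Pow(Mul(13, Pow(13, Rational(1, 2))), -1)), Mul(11420, Rational(-1, 90))), -252) = Add(Add(Mul(1165, Mul(Rational(1, 169), Pow(13, Rational(1, 2)))), Rational(-1142, 9)), -252) = Add(Add(Mul(Rational(1165, 169), Pow(13, Rational(1, 2))), Rational(-1142, 9)), -252) = Add(Add(Rational(-1142, 9), Mul(Rational(1165, 169), Pow(13, Rational(1, 2)))), -252) = Add(Rational(-3410, 9), Mul(Rational(1165, 169), Pow(13, Rational(1, 2))))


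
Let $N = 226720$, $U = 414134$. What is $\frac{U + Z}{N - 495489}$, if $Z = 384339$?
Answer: $- \frac{798473}{268769} \approx -2.9709$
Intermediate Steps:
$\frac{U + Z}{N - 495489} = \frac{414134 + 384339}{226720 - 495489} = \frac{798473}{-268769} = 798473 \left(- \frac{1}{268769}\right) = - \frac{798473}{268769}$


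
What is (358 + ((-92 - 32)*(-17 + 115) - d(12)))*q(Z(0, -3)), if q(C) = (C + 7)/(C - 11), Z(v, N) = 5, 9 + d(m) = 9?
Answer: 23588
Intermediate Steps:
d(m) = 0 (d(m) = -9 + 9 = 0)
q(C) = (7 + C)/(-11 + C)
(358 + ((-92 - 32)*(-17 + 115) - d(12)))*q(Z(0, -3)) = (358 + ((-92 - 32)*(-17 + 115) - 1*0))*((7 + 5)/(-11 + 5)) = (358 + (-124*98 + 0))*(12/(-6)) = (358 + (-12152 + 0))*(-⅙*12) = (358 - 12152)*(-2) = -11794*(-2) = 23588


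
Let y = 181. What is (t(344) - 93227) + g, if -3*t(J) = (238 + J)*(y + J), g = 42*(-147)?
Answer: -201251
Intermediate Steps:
g = -6174
t(J) = -(181 + J)*(238 + J)/3 (t(J) = -(238 + J)*(181 + J)/3 = -(181 + J)*(238 + J)/3)
(t(344) - 93227) + g = ((-43078/3 - 419/3*344 - 1/3*344**2) - 93227) - 6174 = ((-43078/3 - 144136/3 - 1/3*118336) - 93227) - 6174 = ((-43078/3 - 144136/3 - 118336/3) - 93227) - 6174 = (-101850 - 93227) - 6174 = -195077 - 6174 = -201251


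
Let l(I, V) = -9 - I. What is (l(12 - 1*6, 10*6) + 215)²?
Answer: 40000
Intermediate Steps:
(l(12 - 1*6, 10*6) + 215)² = ((-9 - (12 - 1*6)) + 215)² = ((-9 - (12 - 6)) + 215)² = ((-9 - 1*6) + 215)² = ((-9 - 6) + 215)² = (-15 + 215)² = 200² = 40000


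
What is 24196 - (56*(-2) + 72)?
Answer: 24236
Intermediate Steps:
24196 - (56*(-2) + 72) = 24196 - (-112 + 72) = 24196 - 1*(-40) = 24196 + 40 = 24236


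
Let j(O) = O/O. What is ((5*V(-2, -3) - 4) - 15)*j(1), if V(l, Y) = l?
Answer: -29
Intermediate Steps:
j(O) = 1
((5*V(-2, -3) - 4) - 15)*j(1) = ((5*(-2) - 4) - 15)*1 = ((-10 - 4) - 15)*1 = (-14 - 15)*1 = -29*1 = -29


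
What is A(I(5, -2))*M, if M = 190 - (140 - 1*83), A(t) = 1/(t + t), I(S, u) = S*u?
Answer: -133/20 ≈ -6.6500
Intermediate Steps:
A(t) = 1/(2*t)
M = 133 (M = 190 - (140 - 83) = 190 - 1*57 = 190 - 57 = 133)
A(I(5, -2))*M = (1/(2*((5*(-2)))))*133 = ((½)/(-10))*133 = ((½)*(-⅒))*133 = -1/20*133 = -133/20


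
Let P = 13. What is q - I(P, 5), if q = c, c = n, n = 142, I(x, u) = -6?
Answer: 148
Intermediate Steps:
c = 142
q = 142
q - I(P, 5) = 142 - 1*(-6) = 142 + 6 = 148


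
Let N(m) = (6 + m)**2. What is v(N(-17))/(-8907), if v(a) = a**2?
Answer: -14641/8907 ≈ -1.6438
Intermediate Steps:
v(N(-17))/(-8907) = ((6 - 17)**2)**2/(-8907) = ((-11)**2)**2*(-1/8907) = 121**2*(-1/8907) = 14641*(-1/8907) = -14641/8907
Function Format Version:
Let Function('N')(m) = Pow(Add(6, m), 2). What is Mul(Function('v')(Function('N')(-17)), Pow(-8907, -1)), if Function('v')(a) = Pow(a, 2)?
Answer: Rational(-14641, 8907) ≈ -1.6438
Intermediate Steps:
Mul(Function('v')(Function('N')(-17)), Pow(-8907, -1)) = Mul(Pow(Pow(Add(6, -17), 2), 2), Pow(-8907, -1)) = Mul(Pow(Pow(-11, 2), 2), Rational(-1, 8907)) = Mul(Pow(121, 2), Rational(-1, 8907)) = Mul(14641, Rational(-1, 8907)) = Rational(-14641, 8907)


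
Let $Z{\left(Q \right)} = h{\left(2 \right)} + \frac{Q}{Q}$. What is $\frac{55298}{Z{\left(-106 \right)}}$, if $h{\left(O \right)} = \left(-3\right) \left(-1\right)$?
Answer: $\frac{27649}{2} \approx 13825.0$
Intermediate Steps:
$h{\left(O \right)} = 3$
$Z{\left(Q \right)} = 4$ ($Z{\left(Q \right)} = 3 + \frac{Q}{Q} = 3 + 1 = 4$)
$\frac{55298}{Z{\left(-106 \right)}} = \frac{55298}{4} = 55298 \cdot \frac{1}{4} = \frac{27649}{2}$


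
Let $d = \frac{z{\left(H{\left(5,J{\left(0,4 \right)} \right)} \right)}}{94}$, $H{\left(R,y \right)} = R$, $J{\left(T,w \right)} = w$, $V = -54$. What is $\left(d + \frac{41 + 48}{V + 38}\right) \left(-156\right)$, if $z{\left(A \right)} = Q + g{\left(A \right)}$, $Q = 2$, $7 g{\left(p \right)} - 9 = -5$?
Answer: $\frac{1136343}{1316} \approx 863.48$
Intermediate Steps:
$g{\left(p \right)} = \frac{4}{7}$ ($g{\left(p \right)} = \frac{9}{7} + \frac{1}{7} \left(-5\right) = \frac{9}{7} - \frac{5}{7} = \frac{4}{7}$)
$z{\left(A \right)} = \frac{18}{7}$ ($z{\left(A \right)} = 2 + \frac{4}{7} = \frac{18}{7}$)
$d = \frac{9}{329}$ ($d = \frac{18}{7 \cdot 94} = \frac{18}{7} \cdot \frac{1}{94} = \frac{9}{329} \approx 0.027356$)
$\left(d + \frac{41 + 48}{V + 38}\right) \left(-156\right) = \left(\frac{9}{329} + \frac{41 + 48}{-54 + 38}\right) \left(-156\right) = \left(\frac{9}{329} + \frac{89}{-16}\right) \left(-156\right) = \left(\frac{9}{329} + 89 \left(- \frac{1}{16}\right)\right) \left(-156\right) = \left(\frac{9}{329} - \frac{89}{16}\right) \left(-156\right) = \left(- \frac{29137}{5264}\right) \left(-156\right) = \frac{1136343}{1316}$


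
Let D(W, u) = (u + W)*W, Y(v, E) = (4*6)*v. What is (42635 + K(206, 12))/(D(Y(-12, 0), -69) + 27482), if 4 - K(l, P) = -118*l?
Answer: 66947/130298 ≈ 0.51380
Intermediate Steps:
K(l, P) = 4 + 118*l (K(l, P) = 4 - (-118)*l = 4 + 118*l)
Y(v, E) = 24*v
D(W, u) = W*(W + u) (D(W, u) = (W + u)*W = W*(W + u))
(42635 + K(206, 12))/(D(Y(-12, 0), -69) + 27482) = (42635 + (4 + 118*206))/((24*(-12))*(24*(-12) - 69) + 27482) = (42635 + (4 + 24308))/(-288*(-288 - 69) + 27482) = (42635 + 24312)/(-288*(-357) + 27482) = 66947/(102816 + 27482) = 66947/130298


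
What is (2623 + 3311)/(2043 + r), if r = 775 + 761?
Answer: 1978/1193 ≈ 1.6580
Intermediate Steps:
r = 1536
(2623 + 3311)/(2043 + r) = (2623 + 3311)/(2043 + 1536) = 5934/3579 = 5934*(1/3579) = 1978/1193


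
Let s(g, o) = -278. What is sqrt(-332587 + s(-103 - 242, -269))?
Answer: 3*I*sqrt(36985) ≈ 576.94*I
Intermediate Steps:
sqrt(-332587 + s(-103 - 242, -269)) = sqrt(-332587 - 278) = sqrt(-332865) = 3*I*sqrt(36985)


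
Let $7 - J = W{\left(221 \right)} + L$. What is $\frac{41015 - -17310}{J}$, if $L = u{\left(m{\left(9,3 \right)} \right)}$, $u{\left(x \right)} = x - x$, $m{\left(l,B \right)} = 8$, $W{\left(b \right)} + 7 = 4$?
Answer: $\frac{11665}{2} \approx 5832.5$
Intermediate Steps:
$W{\left(b \right)} = -3$ ($W{\left(b \right)} = -7 + 4 = -3$)
$u{\left(x \right)} = 0$
$L = 0$
$J = 10$ ($J = 7 - \left(-3 + 0\right) = 7 - -3 = 7 + 3 = 10$)
$\frac{41015 - -17310}{J} = \frac{41015 - -17310}{10} = \left(41015 + 17310\right) \frac{1}{10} = 58325 \cdot \frac{1}{10} = \frac{11665}{2}$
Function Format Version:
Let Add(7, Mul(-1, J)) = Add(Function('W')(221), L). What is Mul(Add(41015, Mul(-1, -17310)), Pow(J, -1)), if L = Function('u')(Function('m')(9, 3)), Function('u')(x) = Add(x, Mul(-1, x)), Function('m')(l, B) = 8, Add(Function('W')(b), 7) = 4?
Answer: Rational(11665, 2) ≈ 5832.5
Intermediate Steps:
Function('W')(b) = -3 (Function('W')(b) = Add(-7, 4) = -3)
Function('u')(x) = 0
L = 0
J = 10 (J = Add(7, Mul(-1, Add(-3, 0))) = Add(7, Mul(-1, -3)) = Add(7, 3) = 10)
Mul(Add(41015, Mul(-1, -17310)), Pow(J, -1)) = Mul(Add(41015, Mul(-1, -17310)), Pow(10, -1)) = Mul(Add(41015, 17310), Rational(1, 10)) = Mul(58325, Rational(1, 10)) = Rational(11665, 2)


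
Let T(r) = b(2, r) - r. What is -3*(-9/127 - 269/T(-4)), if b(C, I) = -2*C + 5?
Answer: 102624/635 ≈ 161.61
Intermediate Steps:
b(C, I) = 5 - 2*C
T(r) = 1 - r (T(r) = (5 - 2*2) - r = (5 - 4) - r = 1 - r)
-3*(-9/127 - 269/T(-4)) = -3*(-9/127 - 269/(1 - 1*(-4))) = -3*(-9*1/127 - 269/(1 + 4)) = -3*(-9/127 - 269/5) = -3*(-34208/635) = 102624/635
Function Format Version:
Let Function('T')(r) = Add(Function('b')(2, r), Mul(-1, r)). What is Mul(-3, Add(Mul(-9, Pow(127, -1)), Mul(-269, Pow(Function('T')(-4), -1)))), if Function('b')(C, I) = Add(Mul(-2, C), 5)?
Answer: Rational(102624, 635) ≈ 161.61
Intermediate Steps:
Function('b')(C, I) = Add(5, Mul(-2, C))
Function('T')(r) = Add(1, Mul(-1, r)) (Function('T')(r) = Add(Add(5, Mul(-2, 2)), Mul(-1, r)) = Add(Add(5, -4), Mul(-1, r)) = Add(1, Mul(-1, r)))
Mul(-3, Add(Mul(-9, Pow(127, -1)), Mul(-269, Pow(Function('T')(-4), -1)))) = Mul(-3, Add(Mul(-9, Pow(127, -1)), Mul(-269, Pow(Add(1, Mul(-1, -4)), -1)))) = Mul(-3, Add(Mul(-9, Rational(1, 127)), Mul(-269, Pow(Add(1, 4), -1)))) = Mul(-3, Add(Rational(-9, 127), Mul(-269, Pow(5, -1)))) = Mul(-3, Add(Rational(-9, 127), Mul(-269, Rational(1, 5)))) = Mul(-3, Add(Rational(-9, 127), Rational(-269, 5))) = Mul(-3, Rational(-34208, 635)) = Rational(102624, 635)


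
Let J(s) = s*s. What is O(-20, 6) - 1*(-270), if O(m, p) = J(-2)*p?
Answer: 294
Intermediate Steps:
J(s) = s**2
O(m, p) = 4*p (O(m, p) = (-2)**2*p = 4*p)
O(-20, 6) - 1*(-270) = 4*6 - 1*(-270) = 24 + 270 = 294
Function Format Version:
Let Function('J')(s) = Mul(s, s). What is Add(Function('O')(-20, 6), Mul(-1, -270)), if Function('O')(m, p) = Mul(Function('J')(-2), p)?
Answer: 294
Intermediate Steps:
Function('J')(s) = Pow(s, 2)
Function('O')(m, p) = Mul(4, p) (Function('O')(m, p) = Mul(Pow(-2, 2), p) = Mul(4, p))
Add(Function('O')(-20, 6), Mul(-1, -270)) = Add(Mul(4, 6), Mul(-1, -270)) = Add(24, 270) = 294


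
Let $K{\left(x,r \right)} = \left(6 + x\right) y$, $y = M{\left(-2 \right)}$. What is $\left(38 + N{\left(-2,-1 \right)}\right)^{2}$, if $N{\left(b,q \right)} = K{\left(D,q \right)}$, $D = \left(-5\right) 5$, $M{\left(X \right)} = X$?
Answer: $5776$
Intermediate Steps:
$y = -2$
$D = -25$
$K{\left(x,r \right)} = -12 - 2 x$ ($K{\left(x,r \right)} = \left(6 + x\right) \left(-2\right) = -12 - 2 x$)
$N{\left(b,q \right)} = 38$ ($N{\left(b,q \right)} = -12 - -50 = -12 + 50 = 38$)
$\left(38 + N{\left(-2,-1 \right)}\right)^{2} = \left(38 + 38\right)^{2} = 76^{2} = 5776$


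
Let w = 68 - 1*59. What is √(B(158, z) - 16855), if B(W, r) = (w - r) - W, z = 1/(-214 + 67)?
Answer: I*√7498761/21 ≈ 130.4*I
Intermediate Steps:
w = 9 (w = 68 - 59 = 9)
z = -1/147 (z = 1/(-147) = -1/147 ≈ -0.0068027)
B(W, r) = 9 - W - r (B(W, r) = (9 - r) - W = 9 - W - r)
√(B(158, z) - 16855) = √((9 - 1*158 - 1*(-1/147)) - 16855) = √((9 - 158 + 1/147) - 16855) = √(-21902/147 - 16855) = √(-2499587/147) = I*√7498761/21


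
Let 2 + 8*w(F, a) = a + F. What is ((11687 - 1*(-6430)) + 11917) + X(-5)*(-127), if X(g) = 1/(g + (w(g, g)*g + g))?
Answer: 150424/5 ≈ 30085.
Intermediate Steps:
w(F, a) = -¼ + F/8 + a/8 (w(F, a) = -¼ + (a + F)/8 = -¼ + (F + a)/8 = -¼ + (F/8 + a/8) = -¼ + F/8 + a/8)
X(g) = 1/(2*g + g*(-¼ + g/4)) (X(g) = 1/(g + ((-¼ + g/8 + g/8)*g + g)) = 1/(g + ((-¼ + g/4)*g + g)) = 1/(g + (g*(-¼ + g/4) + g)) = 1/(g + (g + g*(-¼ + g/4))) = 1/(2*g + g*(-¼ + g/4)))
((11687 - 1*(-6430)) + 11917) + X(-5)*(-127) = ((11687 - 1*(-6430)) + 11917) + (4/(-5*(7 - 5)))*(-127) = ((11687 + 6430) + 11917) + (4*(-⅕)/2)*(-127) = (18117 + 11917) + (4*(-⅕)*(½))*(-127) = 30034 - ⅖*(-127) = 30034 + 254/5 = 150424/5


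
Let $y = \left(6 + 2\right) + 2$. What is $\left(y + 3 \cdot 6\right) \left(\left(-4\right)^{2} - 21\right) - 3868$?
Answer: $-4008$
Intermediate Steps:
$y = 10$ ($y = 8 + 2 = 10$)
$\left(y + 3 \cdot 6\right) \left(\left(-4\right)^{2} - 21\right) - 3868 = \left(10 + 3 \cdot 6\right) \left(\left(-4\right)^{2} - 21\right) - 3868 = \left(10 + 18\right) \left(16 - 21\right) - 3868 = 28 \left(-5\right) - 3868 = -140 - 3868 = -4008$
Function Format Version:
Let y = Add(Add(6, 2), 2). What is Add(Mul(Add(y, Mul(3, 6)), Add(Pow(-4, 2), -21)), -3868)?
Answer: -4008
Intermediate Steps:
y = 10 (y = Add(8, 2) = 10)
Add(Mul(Add(y, Mul(3, 6)), Add(Pow(-4, 2), -21)), -3868) = Add(Mul(Add(10, Mul(3, 6)), Add(Pow(-4, 2), -21)), -3868) = Add(Mul(Add(10, 18), Add(16, -21)), -3868) = Add(Mul(28, -5), -3868) = Add(-140, -3868) = -4008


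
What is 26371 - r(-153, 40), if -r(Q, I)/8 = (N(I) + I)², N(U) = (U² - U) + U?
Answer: 21543171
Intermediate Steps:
N(U) = U²
r(Q, I) = -8*(I + I²)² (r(Q, I) = -8*(I² + I)² = -8*(I + I²)²)
26371 - r(-153, 40) = 26371 - (-8)*40²*(1 + 40)² = 26371 - (-8)*1600*41² = 26371 - (-8)*1600*1681 = 26371 - 1*(-21516800) = 26371 + 21516800 = 21543171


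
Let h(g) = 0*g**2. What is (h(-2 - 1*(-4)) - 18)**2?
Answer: 324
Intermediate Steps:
h(g) = 0
(h(-2 - 1*(-4)) - 18)**2 = (0 - 18)**2 = (-18)**2 = 324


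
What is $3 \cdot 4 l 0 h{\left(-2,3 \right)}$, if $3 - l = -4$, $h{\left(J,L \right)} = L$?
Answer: $0$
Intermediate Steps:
$l = 7$ ($l = 3 - -4 = 3 + 4 = 7$)
$3 \cdot 4 l 0 h{\left(-2,3 \right)} = 3 \cdot 4 \cdot 7 \cdot 0 \cdot 3 = 12 \cdot 7 \cdot 0 = 84 \cdot 0 = 0$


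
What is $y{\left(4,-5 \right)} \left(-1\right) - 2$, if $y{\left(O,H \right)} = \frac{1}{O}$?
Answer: $- \frac{9}{4} \approx -2.25$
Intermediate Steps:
$y{\left(4,-5 \right)} \left(-1\right) - 2 = \frac{1}{4} \left(-1\right) - 2 = - \frac{1}{4} - 2 = - \frac{9}{4}$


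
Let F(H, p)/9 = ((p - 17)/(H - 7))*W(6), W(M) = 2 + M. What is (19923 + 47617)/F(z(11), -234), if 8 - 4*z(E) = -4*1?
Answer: 33770/2259 ≈ 14.949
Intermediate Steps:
z(E) = 3 (z(E) = 2 - (-1) = 2 - ¼*(-4) = 2 + 1 = 3)
F(H, p) = 72*(-17 + p)/(-7 + H) (F(H, p) = 9*(((p - 17)/(H - 7))*(2 + 6)) = 9*(((-17 + p)/(-7 + H))*8) = 9*(8*(-17 + p)/(-7 + H)) = 72*(-17 + p)/(-7 + H))
(19923 + 47617)/F(z(11), -234) = (19923 + 47617)/((72*(-17 - 234)/(-7 + 3))) = 67540/((72*(-251)/(-4))) = 67540/((72*(-¼)*(-251))) = 67540/4518 = 67540*(1/4518) = 33770/2259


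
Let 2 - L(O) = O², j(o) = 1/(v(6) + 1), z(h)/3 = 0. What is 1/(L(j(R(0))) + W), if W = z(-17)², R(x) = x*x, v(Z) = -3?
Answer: 4/7 ≈ 0.57143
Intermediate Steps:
z(h) = 0 (z(h) = 3*0 = 0)
R(x) = x²
j(o) = -½ (j(o) = 1/(-3 + 1) = 1/(-2) = -½)
L(O) = 2 - O²
W = 0 (W = 0² = 0)
1/(L(j(R(0))) + W) = 1/((2 - (-½)²) + 0) = 1/((2 - 1*¼) + 0) = 1/((2 - ¼) + 0) = 1/(7/4 + 0) = 1/(7/4) = 4/7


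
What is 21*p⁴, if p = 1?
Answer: 21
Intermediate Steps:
21*p⁴ = 21*1⁴ = 21*1 = 21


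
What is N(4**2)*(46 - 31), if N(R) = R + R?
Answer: 480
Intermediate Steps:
N(R) = 2*R
N(4**2)*(46 - 31) = (2*4**2)*(46 - 31) = (2*16)*15 = 32*15 = 480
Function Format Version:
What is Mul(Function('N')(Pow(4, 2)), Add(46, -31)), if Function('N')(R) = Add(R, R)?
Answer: 480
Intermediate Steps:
Function('N')(R) = Mul(2, R)
Mul(Function('N')(Pow(4, 2)), Add(46, -31)) = Mul(Mul(2, Pow(4, 2)), Add(46, -31)) = Mul(Mul(2, 16), 15) = Mul(32, 15) = 480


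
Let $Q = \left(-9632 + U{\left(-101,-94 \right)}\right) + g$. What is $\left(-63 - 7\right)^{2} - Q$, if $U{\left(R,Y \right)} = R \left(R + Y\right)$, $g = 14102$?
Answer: $-19265$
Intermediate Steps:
$Q = 24165$ ($Q = \left(-9632 - 101 \left(-101 - 94\right)\right) + 14102 = \left(-9632 - -19695\right) + 14102 = \left(-9632 + 19695\right) + 14102 = 10063 + 14102 = 24165$)
$\left(-63 - 7\right)^{2} - Q = \left(-63 - 7\right)^{2} - 24165 = \left(-70\right)^{2} - 24165 = 4900 - 24165 = -19265$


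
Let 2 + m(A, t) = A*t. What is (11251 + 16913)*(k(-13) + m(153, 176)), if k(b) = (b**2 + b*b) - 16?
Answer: 767412672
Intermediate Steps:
m(A, t) = -2 + A*t
k(b) = -16 + 2*b**2 (k(b) = (b**2 + b**2) - 16 = 2*b**2 - 16 = -16 + 2*b**2)
(11251 + 16913)*(k(-13) + m(153, 176)) = (11251 + 16913)*((-16 + 2*(-13)**2) + (-2 + 153*176)) = 28164*((-16 + 2*169) + (-2 + 26928)) = 28164*((-16 + 338) + 26926) = 28164*(322 + 26926) = 28164*27248 = 767412672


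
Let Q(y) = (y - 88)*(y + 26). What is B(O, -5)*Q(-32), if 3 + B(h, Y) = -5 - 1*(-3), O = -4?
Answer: -3600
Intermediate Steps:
B(h, Y) = -5 (B(h, Y) = -3 + (-5 - 1*(-3)) = -3 + (-5 + 3) = -3 - 2 = -5)
Q(y) = (-88 + y)*(26 + y)
B(O, -5)*Q(-32) = -5*(-2288 + (-32)² - 62*(-32)) = -5*(-2288 + 1024 + 1984) = -5*720 = -3600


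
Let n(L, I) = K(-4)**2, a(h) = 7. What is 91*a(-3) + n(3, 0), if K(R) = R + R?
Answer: 701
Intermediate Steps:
K(R) = 2*R
n(L, I) = 64 (n(L, I) = (2*(-4))**2 = (-8)**2 = 64)
91*a(-3) + n(3, 0) = 91*7 + 64 = 637 + 64 = 701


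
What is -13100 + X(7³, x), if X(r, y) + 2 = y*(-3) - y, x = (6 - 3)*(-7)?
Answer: -13018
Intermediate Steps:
x = -21 (x = 3*(-7) = -21)
X(r, y) = -2 - 4*y (X(r, y) = -2 + (y*(-3) - y) = -2 + (-3*y - y) = -2 - 4*y)
-13100 + X(7³, x) = -13100 + (-2 - 4*(-21)) = -13100 + (-2 + 84) = -13100 + 82 = -13018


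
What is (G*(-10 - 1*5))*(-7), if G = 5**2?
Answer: 2625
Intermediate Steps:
G = 25
(G*(-10 - 1*5))*(-7) = (25*(-10 - 1*5))*(-7) = (25*(-10 - 5))*(-7) = (25*(-15))*(-7) = -375*(-7) = 2625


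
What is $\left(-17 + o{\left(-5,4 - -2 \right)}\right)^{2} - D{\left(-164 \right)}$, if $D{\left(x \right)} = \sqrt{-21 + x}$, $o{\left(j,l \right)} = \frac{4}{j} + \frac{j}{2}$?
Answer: $\frac{41209}{100} - i \sqrt{185} \approx 412.09 - 13.601 i$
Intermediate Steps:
$o{\left(j,l \right)} = \frac{j}{2} + \frac{4}{j}$ ($o{\left(j,l \right)} = \frac{4}{j} + j \frac{1}{2} = \frac{4}{j} + \frac{j}{2} = \frac{j}{2} + \frac{4}{j}$)
$\left(-17 + o{\left(-5,4 - -2 \right)}\right)^{2} - D{\left(-164 \right)} = \left(-17 + \left(\frac{1}{2} \left(-5\right) + \frac{4}{-5}\right)\right)^{2} - \sqrt{-21 - 164} = \left(-17 + \left(- \frac{5}{2} + 4 \left(- \frac{1}{5}\right)\right)\right)^{2} - \sqrt{-185} = \left(-17 - \frac{33}{10}\right)^{2} - i \sqrt{185} = \left(- \frac{203}{10}\right)^{2} - i \sqrt{185} = \frac{41209}{100} - i \sqrt{185}$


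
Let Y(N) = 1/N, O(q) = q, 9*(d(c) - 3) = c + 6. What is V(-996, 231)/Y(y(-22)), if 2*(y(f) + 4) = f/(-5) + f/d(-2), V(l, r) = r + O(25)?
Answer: -198144/155 ≈ -1278.3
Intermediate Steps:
d(c) = 11/3 + c/9 (d(c) = 3 + (c + 6)/9 = 3 + (6 + c)/9 = 3 + (2/3 + c/9) = 11/3 + c/9)
V(l, r) = 25 + r (V(l, r) = r + 25 = 25 + r)
y(f) = -4 + 7*f/155 (y(f) = -4 + (f/(-5) + f/(11/3 + (1/9)*(-2)))/2 = -4 + (f*(-1/5) + f/(11/3 - 2/9))/2 = -4 + (-f/5 + f/(31/9))/2 = -4 + (-f/5 + f*(9/31))/2 = -4 + (-f/5 + 9*f/31)/2 = -4 + (14*f/155)/2 = -4 + 7*f/155)
V(-996, 231)/Y(y(-22)) = (25 + 231)/(1/(-4 + (7/155)*(-22))) = 256/(1/(-4 - 154/155)) = 256/(1/(-774/155)) = 256/(-155/774) = 256*(-774/155) = -198144/155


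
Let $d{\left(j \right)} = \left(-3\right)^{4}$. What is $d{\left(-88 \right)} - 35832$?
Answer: $-35751$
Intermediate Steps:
$d{\left(j \right)} = 81$
$d{\left(-88 \right)} - 35832 = 81 - 35832 = -35751$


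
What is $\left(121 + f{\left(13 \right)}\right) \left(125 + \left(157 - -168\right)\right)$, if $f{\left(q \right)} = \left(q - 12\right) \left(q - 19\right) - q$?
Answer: $45900$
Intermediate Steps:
$f{\left(q \right)} = - q + \left(-19 + q\right) \left(-12 + q\right)$ ($f{\left(q \right)} = \left(-12 + q\right) \left(-19 + q\right) - q = \left(-19 + q\right) \left(-12 + q\right) - q = - q + \left(-19 + q\right) \left(-12 + q\right)$)
$\left(121 + f{\left(13 \right)}\right) \left(125 + \left(157 - -168\right)\right) = \left(121 + \left(228 + 13^{2} - 416\right)\right) \left(125 + \left(157 - -168\right)\right) = \left(121 + \left(228 + 169 - 416\right)\right) \left(125 + \left(157 + 168\right)\right) = \left(121 - 19\right) \left(125 + 325\right) = 102 \cdot 450 = 45900$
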